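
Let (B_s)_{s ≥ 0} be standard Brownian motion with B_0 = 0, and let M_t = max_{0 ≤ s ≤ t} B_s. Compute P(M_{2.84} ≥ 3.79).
P(M_{2.84} ≥ 3.79) = 2·P(B_{2.84} ≥ 3.79) = 2(1 − Φ(3.79/√2.84)) ≈ 0.0245

By the reflection principle for Brownian motion, P(M_t ≥ a) = 2 · P(B_t ≥ a) for a ≥ 0. Since B_t ~ N(0, t), P(B_t ≥ 3.79) = 1 − Φ(3.79/√t) = 1 − Φ(3.79/√2.84) = 1 − Φ(2.2490). So
  P(M_{2.84} ≥ 3.79) = 2(1 − Φ(2.2490)) ≈ 0.0245.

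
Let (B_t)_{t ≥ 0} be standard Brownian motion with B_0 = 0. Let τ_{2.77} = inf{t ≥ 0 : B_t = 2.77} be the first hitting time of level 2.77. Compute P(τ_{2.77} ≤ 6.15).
P(τ_{2.77} ≤ 6.15) = 2(1 − Φ(2.77/√6.15)) = 2(1 − Φ(1.1170)) ≈ 0.2640

By the reflection principle for standard BM, P(τ_b ≤ t) = 2 · P(B_t ≥ b). Since B_t ~ N(0, t), P(B_t ≥ 2.77) = 1 − Φ(2.77/√t) = 1 − Φ(2.77/√6.15) = 1 − Φ(1.1170) ≈ 0.13200. Doubling: P(τ_{2.77} ≤ 6.15) ≈ 2 · 0.13200 = 0.26400 ≈ 0.2640.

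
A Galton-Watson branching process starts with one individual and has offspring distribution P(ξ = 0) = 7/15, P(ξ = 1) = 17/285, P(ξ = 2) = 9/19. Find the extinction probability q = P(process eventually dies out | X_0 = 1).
q = 133/135

The pgf is f(s) = 7/15 + 17/285·s + 9/19·s². The extinction probability q is the smallest fixed point of f in [0, 1]. Setting s = f(s):
  9/19·s² + (17/285 − 1)·s + 7/15 = 0
  9/19·s² − (7/15 + 9/19)·s + 7/15 = 0
which factors as (s − 1)·(9/19·s − 7/15) = 0, giving roots s = 1 and s = (7/15)/(9/19) = 133/135.
Mean offspring μ = 17/285 + 2·9/19 = 287/285 > 1 (supercritical), so q < 1. The extinction probability is the smaller root: q = (7/15)/(9/19) = 133/135.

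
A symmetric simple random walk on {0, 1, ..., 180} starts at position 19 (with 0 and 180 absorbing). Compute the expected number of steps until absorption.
E[τ | X_0 = 19] = 3059

Let v_k = E[τ | X_0 = k]. Boundary: v_0 = v_180 = 0. Recurrence: v_k = 1 + (v_{k-1} + v_{k+1})/2 for 1 ≤ k ≤ 179. The particular solution to v_k − (v_{k-1} + v_{k+1})/2 = 1 is v_k = −k^2. Adding homogeneous solution A + B k and matching boundaries gives v_k = k (180 − k). Substituting k = 19: v_19 = 19 · 161 = 3059.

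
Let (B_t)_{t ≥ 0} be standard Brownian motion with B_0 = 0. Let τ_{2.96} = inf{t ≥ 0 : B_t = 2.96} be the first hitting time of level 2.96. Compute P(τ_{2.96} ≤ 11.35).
P(τ_{2.96} ≤ 11.35) = 2(1 − Φ(2.96/√11.35)) = 2(1 − Φ(0.8786)) ≈ 0.3796

By the reflection principle for standard BM, P(τ_b ≤ t) = 2 · P(B_t ≥ b). Since B_t ~ N(0, t), P(B_t ≥ 2.96) = 1 − Φ(2.96/√t) = 1 − Φ(2.96/√11.35) = 1 − Φ(0.8786) ≈ 0.18981. Doubling: P(τ_{2.96} ≤ 11.35) ≈ 2 · 0.18981 = 0.37962 ≈ 0.3796.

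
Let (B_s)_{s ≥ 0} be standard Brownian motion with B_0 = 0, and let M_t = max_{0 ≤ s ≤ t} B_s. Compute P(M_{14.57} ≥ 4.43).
P(M_{14.57} ≥ 4.43) = 2·P(B_{14.57} ≥ 4.43) = 2(1 − Φ(4.43/√14.57)) ≈ 0.2458

By the reflection principle for Brownian motion, P(M_t ≥ a) = 2 · P(B_t ≥ a) for a ≥ 0. Since B_t ~ N(0, t), P(B_t ≥ 4.43) = 1 − Φ(4.43/√t) = 1 − Φ(4.43/√14.57) = 1 − Φ(1.1606). So
  P(M_{14.57} ≥ 4.43) = 2(1 − Φ(1.1606)) ≈ 0.2458.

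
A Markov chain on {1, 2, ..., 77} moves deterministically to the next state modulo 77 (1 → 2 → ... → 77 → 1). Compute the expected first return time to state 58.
E[T_58 | X_0 = 58] = 77

The chain cycles deterministically, so starting at state 58 it returns in exactly 77 steps. Equivalently, the stationary distribution is uniform π_j = 1/77 for every state j, so by Kac's formula E[T_58] = 1/π_58 = 77.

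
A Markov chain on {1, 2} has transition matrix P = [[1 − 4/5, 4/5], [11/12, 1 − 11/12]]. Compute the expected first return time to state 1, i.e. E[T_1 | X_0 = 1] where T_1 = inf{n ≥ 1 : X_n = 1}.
E[T_1 | X_0 = 1] = 1/π_1 = 103/55

For an irreducible recurrent Markov chain with stationary distribution π, E[T_i | X_0 = i] = 1/π_i (Kac's formula). Here π_1 = (11/12)/(4/5 + 11/12) = (11/12)/(103/60) = 55/103, so E[T_1 | X_0 = 1] = 1/π_1 = (4/5 + 11/12)/(11/12) = (103/60)/(11/12) = 103/55.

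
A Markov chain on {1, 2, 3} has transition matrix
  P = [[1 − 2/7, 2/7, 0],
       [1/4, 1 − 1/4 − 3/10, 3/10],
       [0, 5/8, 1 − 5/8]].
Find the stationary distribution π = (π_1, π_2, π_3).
π = (175/471, 200/471, 32/157)

This is a birth-death chain on three states, which satisfies detailed balance: π_1 · P_{12} = π_2 · P_{21} and π_2 · P_{23} = π_3 · P_{32}.
From π_1 · 2/7 = π_2 · 1/4: π_2/π_1 = (2/7)/(1/4) = 8/7.
From π_2 · 3/10 = π_3 · 5/8: π_3/π_2 = (3/10)/(5/8) = 12/25.
Take π_1 proportional to 1; then unnormalized π = (1, 8/7, 96/175). Normalize by dividing by the sum 471/175:
  π = (175/471, 200/471, 32/157).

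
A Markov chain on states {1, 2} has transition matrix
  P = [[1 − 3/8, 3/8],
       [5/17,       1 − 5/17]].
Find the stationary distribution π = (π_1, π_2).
π_1 = 40/91, π_2 = 51/91

Solve πP = π with π_1 + π_2 = 1. From πP = π: π_1 · (1 − 3/8) + π_2 · 5/17 = π_1 ⇒ π_2 · 5/17 = π_1 · 3/8 ⇒ π_2/π_1 = (3/8)/(5/17) = 51/40. Together with π_1 + π_2 = 1:
  π_1 = (5/17)/(3/8 + 5/17) = (5/17)/(91/136) = 40/91,
  π_2 = (3/8)/(3/8 + 5/17) = (3/8)/(91/136) = 51/91.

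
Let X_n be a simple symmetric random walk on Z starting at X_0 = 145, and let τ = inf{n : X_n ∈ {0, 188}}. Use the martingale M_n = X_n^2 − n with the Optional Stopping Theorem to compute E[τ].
E[τ] = 6235

M_n = X_n^2 − n is a martingale (since E[X_{n+1}^2 | F_n] = X_n^2 + 1). By OST (τ has finite mean in a bounded region), E[M_τ] = E[M_0] = X_0^2 − 0 = 145^2 = 21025. Also E[M_τ] = E[X_τ^2] − E[τ]. The walk exits at 0 or 188, with P(hit 188 first) = 145/188, so E[X_τ^2] = 188^2 · 145/188 + 0 = 27260. Thus E[τ] = E[X_τ^2] − E[M_τ] = 27260 − 21025 = 6235 = 145(188 − 145) = 6235.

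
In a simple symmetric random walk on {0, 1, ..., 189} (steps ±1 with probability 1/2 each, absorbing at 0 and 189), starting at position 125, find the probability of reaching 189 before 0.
P(hit 189 before 0) = 125/189

Let u_k = P(hit 189 before 0 | start at k). Then u_0 = 0, u_189 = 1, and u_k = u_{k-1}/2 + u_{k+1}/2 for 1 ≤ k ≤ 188. This harmonic recurrence is solved by u_k = k/189, giving u_125 = 125/189.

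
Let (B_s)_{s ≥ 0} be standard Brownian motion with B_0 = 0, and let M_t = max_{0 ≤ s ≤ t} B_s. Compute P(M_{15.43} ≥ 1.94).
P(M_{15.43} ≥ 1.94) = 2·P(B_{15.43} ≥ 1.94) = 2(1 − Φ(1.94/√15.43)) ≈ 0.6214

By the reflection principle for Brownian motion, P(M_t ≥ a) = 2 · P(B_t ≥ a) for a ≥ 0. Since B_t ~ N(0, t), P(B_t ≥ 1.94) = 1 − Φ(1.94/√t) = 1 − Φ(1.94/√15.43) = 1 − Φ(0.4939). So
  P(M_{15.43} ≥ 1.94) = 2(1 − Φ(0.4939)) ≈ 0.6214.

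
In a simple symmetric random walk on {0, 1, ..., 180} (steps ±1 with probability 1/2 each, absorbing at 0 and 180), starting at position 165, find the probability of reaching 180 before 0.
P(hit 180 before 0) = 165/180 = 11/12

Let u_k = P(hit 180 before 0 | start at k). Then u_0 = 0, u_180 = 1, and u_k = u_{k-1}/2 + u_{k+1}/2 for 1 ≤ k ≤ 179. This harmonic recurrence is solved by u_k = k/180, giving u_165 = 165/180 = 11/12.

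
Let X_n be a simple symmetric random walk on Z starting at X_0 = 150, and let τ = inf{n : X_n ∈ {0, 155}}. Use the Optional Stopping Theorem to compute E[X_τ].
E[X_τ] = 150

X_n is a martingale and τ is a bounded-mean stopping time (indeed τ is finite a.s. with bounded expectation since the walk is in a bounded region). By the OST, E[X_τ] = E[X_0] = 150. Equivalently: E[X_τ] = 155 · P(hit 155 first) + 0 · P(hit 0 first) = 155 · (150/155) = 150.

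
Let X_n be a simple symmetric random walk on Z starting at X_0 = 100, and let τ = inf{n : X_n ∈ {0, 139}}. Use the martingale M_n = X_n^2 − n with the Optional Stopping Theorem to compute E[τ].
E[τ] = 3900

M_n = X_n^2 − n is a martingale (since E[X_{n+1}^2 | F_n] = X_n^2 + 1). By OST (τ has finite mean in a bounded region), E[M_τ] = E[M_0] = X_0^2 − 0 = 100^2 = 10000. Also E[M_τ] = E[X_τ^2] − E[τ]. The walk exits at 0 or 139, with P(hit 139 first) = 100/139, so E[X_τ^2] = 139^2 · 100/139 + 0 = 13900. Thus E[τ] = E[X_τ^2] − E[M_τ] = 13900 − 10000 = 3900 = 100(139 − 100) = 3900.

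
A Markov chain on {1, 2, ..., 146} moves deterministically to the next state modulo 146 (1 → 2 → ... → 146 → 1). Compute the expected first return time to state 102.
E[T_102 | X_0 = 102] = 146

The chain cycles deterministically, so starting at state 102 it returns in exactly 146 steps. Equivalently, the stationary distribution is uniform π_j = 1/146 for every state j, so by Kac's formula E[T_102] = 1/π_102 = 146.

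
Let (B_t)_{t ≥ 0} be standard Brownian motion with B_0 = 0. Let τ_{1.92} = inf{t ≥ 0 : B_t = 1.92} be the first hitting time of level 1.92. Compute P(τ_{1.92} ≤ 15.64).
P(τ_{1.92} ≤ 15.64) = 2(1 − Φ(1.92/√15.64)) = 2(1 − Φ(0.4855)) ≈ 0.6273

By the reflection principle for standard BM, P(τ_b ≤ t) = 2 · P(B_t ≥ b). Since B_t ~ N(0, t), P(B_t ≥ 1.92) = 1 − Φ(1.92/√t) = 1 − Φ(1.92/√15.64) = 1 − Φ(0.4855) ≈ 0.31366. Doubling: P(τ_{1.92} ≤ 15.64) ≈ 2 · 0.31366 = 0.62732 ≈ 0.6273.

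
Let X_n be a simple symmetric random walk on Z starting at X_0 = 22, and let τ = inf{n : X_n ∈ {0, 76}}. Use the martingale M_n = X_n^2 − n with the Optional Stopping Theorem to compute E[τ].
E[τ] = 1188

M_n = X_n^2 − n is a martingale (since E[X_{n+1}^2 | F_n] = X_n^2 + 1). By OST (τ has finite mean in a bounded region), E[M_τ] = E[M_0] = X_0^2 − 0 = 22^2 = 484. Also E[M_τ] = E[X_τ^2] − E[τ]. The walk exits at 0 or 76, with P(hit 76 first) = 22/76, so E[X_τ^2] = 76^2 · 22/76 + 0 = 1672. Thus E[τ] = E[X_τ^2] − E[M_τ] = 1672 − 484 = 1188 = 22(76 − 22) = 1188.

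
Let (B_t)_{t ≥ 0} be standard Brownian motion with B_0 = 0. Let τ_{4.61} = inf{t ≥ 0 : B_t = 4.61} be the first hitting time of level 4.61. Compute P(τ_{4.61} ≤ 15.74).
P(τ_{4.61} ≤ 15.74) = 2(1 − Φ(4.61/√15.74)) = 2(1 − Φ(1.1620)) ≈ 0.2452

By the reflection principle for standard BM, P(τ_b ≤ t) = 2 · P(B_t ≥ b). Since B_t ~ N(0, t), P(B_t ≥ 4.61) = 1 − Φ(4.61/√t) = 1 − Φ(4.61/√15.74) = 1 − Φ(1.1620) ≈ 0.12262. Doubling: P(τ_{4.61} ≤ 15.74) ≈ 2 · 0.12262 = 0.24524 ≈ 0.2452.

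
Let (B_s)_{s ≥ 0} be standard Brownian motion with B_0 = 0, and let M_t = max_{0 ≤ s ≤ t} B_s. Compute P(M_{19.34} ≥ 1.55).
P(M_{19.34} ≥ 1.55) = 2·P(B_{19.34} ≥ 1.55) = 2(1 − Φ(1.55/√19.34)) ≈ 0.7245

By the reflection principle for Brownian motion, P(M_t ≥ a) = 2 · P(B_t ≥ a) for a ≥ 0. Since B_t ~ N(0, t), P(B_t ≥ 1.55) = 1 − Φ(1.55/√t) = 1 − Φ(1.55/√19.34) = 1 − Φ(0.3525). So
  P(M_{19.34} ≥ 1.55) = 2(1 − Φ(0.3525)) ≈ 0.7245.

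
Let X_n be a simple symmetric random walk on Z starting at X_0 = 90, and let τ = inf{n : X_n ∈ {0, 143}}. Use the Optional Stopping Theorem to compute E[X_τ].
E[X_τ] = 90

X_n is a martingale and τ is a bounded-mean stopping time (indeed τ is finite a.s. with bounded expectation since the walk is in a bounded region). By the OST, E[X_τ] = E[X_0] = 90. Equivalently: E[X_τ] = 143 · P(hit 143 first) + 0 · P(hit 0 first) = 143 · (90/143) = 90.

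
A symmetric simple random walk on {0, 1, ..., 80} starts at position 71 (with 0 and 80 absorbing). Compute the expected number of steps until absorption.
E[τ | X_0 = 71] = 639

Let v_k = E[τ | X_0 = k]. Boundary: v_0 = v_80 = 0. Recurrence: v_k = 1 + (v_{k-1} + v_{k+1})/2 for 1 ≤ k ≤ 79. The particular solution to v_k − (v_{k-1} + v_{k+1})/2 = 1 is v_k = −k^2. Adding homogeneous solution A + B k and matching boundaries gives v_k = k (80 − k). Substituting k = 71: v_71 = 71 · 9 = 639.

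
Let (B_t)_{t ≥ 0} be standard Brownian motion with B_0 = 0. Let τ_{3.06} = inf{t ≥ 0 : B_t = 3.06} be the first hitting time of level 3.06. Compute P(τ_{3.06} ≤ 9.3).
P(τ_{3.06} ≤ 9.3) = 2(1 − Φ(3.06/√9.3)) = 2(1 − Φ(1.0034)) ≈ 0.3157

By the reflection principle for standard BM, P(τ_b ≤ t) = 2 · P(B_t ≥ b). Since B_t ~ N(0, t), P(B_t ≥ 3.06) = 1 − Φ(3.06/√t) = 1 − Φ(3.06/√9.3) = 1 − Φ(1.0034) ≈ 0.15783. Doubling: P(τ_{3.06} ≤ 9.3) ≈ 2 · 0.15783 = 0.31566 ≈ 0.3157.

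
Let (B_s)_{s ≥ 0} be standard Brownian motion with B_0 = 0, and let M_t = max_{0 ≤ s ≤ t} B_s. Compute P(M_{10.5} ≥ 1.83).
P(M_{10.5} ≥ 1.83) = 2·P(B_{10.5} ≥ 1.83) = 2(1 − Φ(1.83/√10.5)) ≈ 0.5722

By the reflection principle for Brownian motion, P(M_t ≥ a) = 2 · P(B_t ≥ a) for a ≥ 0. Since B_t ~ N(0, t), P(B_t ≥ 1.83) = 1 − Φ(1.83/√t) = 1 − Φ(1.83/√10.5) = 1 − Φ(0.5648). So
  P(M_{10.5} ≥ 1.83) = 2(1 − Φ(0.5648)) ≈ 0.5722.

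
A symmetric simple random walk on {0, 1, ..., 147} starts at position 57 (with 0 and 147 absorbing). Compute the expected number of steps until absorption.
E[τ | X_0 = 57] = 5130

Let v_k = E[τ | X_0 = k]. Boundary: v_0 = v_147 = 0. Recurrence: v_k = 1 + (v_{k-1} + v_{k+1})/2 for 1 ≤ k ≤ 146. The particular solution to v_k − (v_{k-1} + v_{k+1})/2 = 1 is v_k = −k^2. Adding homogeneous solution A + B k and matching boundaries gives v_k = k (147 − k). Substituting k = 57: v_57 = 57 · 90 = 5130.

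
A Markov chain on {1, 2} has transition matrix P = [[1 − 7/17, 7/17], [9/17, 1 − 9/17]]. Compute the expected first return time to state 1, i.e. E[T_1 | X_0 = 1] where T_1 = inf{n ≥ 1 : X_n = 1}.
E[T_1 | X_0 = 1] = 1/π_1 = 16/9

For an irreducible recurrent Markov chain with stationary distribution π, E[T_i | X_0 = i] = 1/π_i (Kac's formula). Here π_1 = (9/17)/(7/17 + 9/17) = (9/17)/(16/17) = 9/16, so E[T_1 | X_0 = 1] = 1/π_1 = (7/17 + 9/17)/(9/17) = (16/17)/(9/17) = 16/9.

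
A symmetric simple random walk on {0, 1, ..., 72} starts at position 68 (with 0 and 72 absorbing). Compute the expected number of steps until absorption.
E[τ | X_0 = 68] = 272

Let v_k = E[τ | X_0 = k]. Boundary: v_0 = v_72 = 0. Recurrence: v_k = 1 + (v_{k-1} + v_{k+1})/2 for 1 ≤ k ≤ 71. The particular solution to v_k − (v_{k-1} + v_{k+1})/2 = 1 is v_k = −k^2. Adding homogeneous solution A + B k and matching boundaries gives v_k = k (72 − k). Substituting k = 68: v_68 = 68 · 4 = 272.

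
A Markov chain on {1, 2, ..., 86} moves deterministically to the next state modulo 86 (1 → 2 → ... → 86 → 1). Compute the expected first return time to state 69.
E[T_69 | X_0 = 69] = 86

The chain cycles deterministically, so starting at state 69 it returns in exactly 86 steps. Equivalently, the stationary distribution is uniform π_j = 1/86 for every state j, so by Kac's formula E[T_69] = 1/π_69 = 86.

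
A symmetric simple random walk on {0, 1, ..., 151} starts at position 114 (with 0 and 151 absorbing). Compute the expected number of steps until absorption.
E[τ | X_0 = 114] = 4218

Let v_k = E[τ | X_0 = k]. Boundary: v_0 = v_151 = 0. Recurrence: v_k = 1 + (v_{k-1} + v_{k+1})/2 for 1 ≤ k ≤ 150. The particular solution to v_k − (v_{k-1} + v_{k+1})/2 = 1 is v_k = −k^2. Adding homogeneous solution A + B k and matching boundaries gives v_k = k (151 − k). Substituting k = 114: v_114 = 114 · 37 = 4218.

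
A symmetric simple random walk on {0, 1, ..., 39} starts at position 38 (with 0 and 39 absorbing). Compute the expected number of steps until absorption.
E[τ | X_0 = 38] = 38

Let v_k = E[τ | X_0 = k]. Boundary: v_0 = v_39 = 0. Recurrence: v_k = 1 + (v_{k-1} + v_{k+1})/2 for 1 ≤ k ≤ 38. The particular solution to v_k − (v_{k-1} + v_{k+1})/2 = 1 is v_k = −k^2. Adding homogeneous solution A + B k and matching boundaries gives v_k = k (39 − k). Substituting k = 38: v_38 = 38 · 1 = 38.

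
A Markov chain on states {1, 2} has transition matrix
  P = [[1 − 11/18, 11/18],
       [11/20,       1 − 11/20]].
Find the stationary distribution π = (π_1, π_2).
π_1 = 9/19, π_2 = 10/19

Solve πP = π with π_1 + π_2 = 1. From πP = π: π_1 · (1 − 11/18) + π_2 · 11/20 = π_1 ⇒ π_2 · 11/20 = π_1 · 11/18 ⇒ π_2/π_1 = (11/18)/(11/20) = 10/9. Together with π_1 + π_2 = 1:
  π_1 = (11/20)/(11/18 + 11/20) = (11/20)/(209/180) = 9/19,
  π_2 = (11/18)/(11/18 + 11/20) = (11/18)/(209/180) = 10/19.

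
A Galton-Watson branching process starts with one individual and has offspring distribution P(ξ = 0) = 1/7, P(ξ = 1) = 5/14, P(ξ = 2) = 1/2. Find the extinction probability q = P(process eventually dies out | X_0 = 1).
q = 2/7

The pgf is f(s) = 1/7 + 5/14·s + 1/2·s². The extinction probability q is the smallest fixed point of f in [0, 1]. Setting s = f(s):
  1/2·s² + (5/14 − 1)·s + 1/7 = 0
  1/2·s² − (1/7 + 1/2)·s + 1/7 = 0
which factors as (s − 1)·(1/2·s − 1/7) = 0, giving roots s = 1 and s = (1/7)/(1/2) = 2/7.
Mean offspring μ = 5/14 + 2·1/2 = 19/14 > 1 (supercritical), so q < 1. The extinction probability is the smaller root: q = (1/7)/(1/2) = 2/7.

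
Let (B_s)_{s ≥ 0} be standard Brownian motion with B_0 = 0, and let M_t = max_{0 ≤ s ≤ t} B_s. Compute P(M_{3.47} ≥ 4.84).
P(M_{3.47} ≥ 4.84) = 2·P(B_{3.47} ≥ 4.84) = 2(1 − Φ(4.84/√3.47)) ≈ 0.0094

By the reflection principle for Brownian motion, P(M_t ≥ a) = 2 · P(B_t ≥ a) for a ≥ 0. Since B_t ~ N(0, t), P(B_t ≥ 4.84) = 1 − Φ(4.84/√t) = 1 − Φ(4.84/√3.47) = 1 − Φ(2.5982). So
  P(M_{3.47} ≥ 4.84) = 2(1 − Φ(2.5982)) ≈ 0.0094.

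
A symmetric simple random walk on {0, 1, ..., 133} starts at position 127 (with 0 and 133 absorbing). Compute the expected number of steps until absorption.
E[τ | X_0 = 127] = 762

Let v_k = E[τ | X_0 = k]. Boundary: v_0 = v_133 = 0. Recurrence: v_k = 1 + (v_{k-1} + v_{k+1})/2 for 1 ≤ k ≤ 132. The particular solution to v_k − (v_{k-1} + v_{k+1})/2 = 1 is v_k = −k^2. Adding homogeneous solution A + B k and matching boundaries gives v_k = k (133 − k). Substituting k = 127: v_127 = 127 · 6 = 762.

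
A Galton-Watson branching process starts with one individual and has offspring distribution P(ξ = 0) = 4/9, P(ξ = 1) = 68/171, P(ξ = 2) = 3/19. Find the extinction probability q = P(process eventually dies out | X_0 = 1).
q = 1

Mean offspring μ = 0·4/9 + 1·68/171 + 2·3/19 = 122/171 ≤ 1. For μ ≤ 1 with offspring not concentrated at 1, the Galton-Watson process goes extinct almost surely, so q = 1.
(Algebraic check: The pgf is f(s) = 4/9 + 68/171·s + 3/19·s². The extinction probability q is the smallest fixed point of f in [0, 1]. Setting s = f(s):
  3/19·s² + (68/171 − 1)·s + 4/9 = 0
  3/19·s² − (4/9 + 3/19)·s + 4/9 = 0
which factors as (s − 1)·(3/19·s − 4/9) = 0, giving roots s = 1 and s = (4/9)/(3/19) = 76/27. Since 76/27 ≥ 1, the smallest root in [0, 1] is s = 1.)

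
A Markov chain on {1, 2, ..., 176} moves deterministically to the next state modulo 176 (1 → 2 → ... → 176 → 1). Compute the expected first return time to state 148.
E[T_148 | X_0 = 148] = 176

The chain cycles deterministically, so starting at state 148 it returns in exactly 176 steps. Equivalently, the stationary distribution is uniform π_j = 1/176 for every state j, so by Kac's formula E[T_148] = 1/π_148 = 176.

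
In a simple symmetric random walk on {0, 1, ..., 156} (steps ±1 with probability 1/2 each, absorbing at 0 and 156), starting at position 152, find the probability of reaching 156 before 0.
P(hit 156 before 0) = 152/156 = 38/39

Let u_k = P(hit 156 before 0 | start at k). Then u_0 = 0, u_156 = 1, and u_k = u_{k-1}/2 + u_{k+1}/2 for 1 ≤ k ≤ 155. This harmonic recurrence is solved by u_k = k/156, giving u_152 = 152/156 = 38/39.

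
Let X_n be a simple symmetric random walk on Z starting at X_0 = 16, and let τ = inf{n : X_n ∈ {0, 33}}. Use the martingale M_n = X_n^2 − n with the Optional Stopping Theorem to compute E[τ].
E[τ] = 272

M_n = X_n^2 − n is a martingale (since E[X_{n+1}^2 | F_n] = X_n^2 + 1). By OST (τ has finite mean in a bounded region), E[M_τ] = E[M_0] = X_0^2 − 0 = 16^2 = 256. Also E[M_τ] = E[X_τ^2] − E[τ]. The walk exits at 0 or 33, with P(hit 33 first) = 16/33, so E[X_τ^2] = 33^2 · 16/33 + 0 = 528. Thus E[τ] = E[X_τ^2] − E[M_τ] = 528 − 256 = 272 = 16(33 − 16) = 272.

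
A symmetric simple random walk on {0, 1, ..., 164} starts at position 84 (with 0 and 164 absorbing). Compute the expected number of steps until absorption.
E[τ | X_0 = 84] = 6720

Let v_k = E[τ | X_0 = k]. Boundary: v_0 = v_164 = 0. Recurrence: v_k = 1 + (v_{k-1} + v_{k+1})/2 for 1 ≤ k ≤ 163. The particular solution to v_k − (v_{k-1} + v_{k+1})/2 = 1 is v_k = −k^2. Adding homogeneous solution A + B k and matching boundaries gives v_k = k (164 − k). Substituting k = 84: v_84 = 84 · 80 = 6720.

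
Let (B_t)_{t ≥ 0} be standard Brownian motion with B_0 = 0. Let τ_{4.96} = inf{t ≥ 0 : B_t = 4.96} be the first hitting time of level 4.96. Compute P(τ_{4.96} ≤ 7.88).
P(τ_{4.96} ≤ 7.88) = 2(1 − Φ(4.96/√7.88)) = 2(1 − Φ(1.7669)) ≈ 0.0772

By the reflection principle for standard BM, P(τ_b ≤ t) = 2 · P(B_t ≥ b). Since B_t ~ N(0, t), P(B_t ≥ 4.96) = 1 − Φ(4.96/√t) = 1 − Φ(4.96/√7.88) = 1 − Φ(1.7669) ≈ 0.03862. Doubling: P(τ_{4.96} ≤ 7.88) ≈ 2 · 0.03862 = 0.07724 ≈ 0.0772.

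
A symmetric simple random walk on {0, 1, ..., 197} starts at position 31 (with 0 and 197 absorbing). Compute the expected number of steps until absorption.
E[τ | X_0 = 31] = 5146

Let v_k = E[τ | X_0 = k]. Boundary: v_0 = v_197 = 0. Recurrence: v_k = 1 + (v_{k-1} + v_{k+1})/2 for 1 ≤ k ≤ 196. The particular solution to v_k − (v_{k-1} + v_{k+1})/2 = 1 is v_k = −k^2. Adding homogeneous solution A + B k and matching boundaries gives v_k = k (197 − k). Substituting k = 31: v_31 = 31 · 166 = 5146.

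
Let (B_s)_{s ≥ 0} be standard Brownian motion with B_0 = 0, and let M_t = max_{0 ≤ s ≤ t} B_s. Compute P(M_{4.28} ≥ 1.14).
P(M_{4.28} ≥ 1.14) = 2·P(B_{4.28} ≥ 1.14) = 2(1 − Φ(1.14/√4.28)) ≈ 0.5816

By the reflection principle for Brownian motion, P(M_t ≥ a) = 2 · P(B_t ≥ a) for a ≥ 0. Since B_t ~ N(0, t), P(B_t ≥ 1.14) = 1 − Φ(1.14/√t) = 1 − Φ(1.14/√4.28) = 1 − Φ(0.5510). So
  P(M_{4.28} ≥ 1.14) = 2(1 − Φ(0.5510)) ≈ 0.5816.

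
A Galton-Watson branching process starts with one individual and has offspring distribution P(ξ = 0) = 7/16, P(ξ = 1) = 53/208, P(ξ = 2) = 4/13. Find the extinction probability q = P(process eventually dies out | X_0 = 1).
q = 1

Mean offspring μ = 0·7/16 + 1·53/208 + 2·4/13 = 181/208 ≤ 1. For μ ≤ 1 with offspring not concentrated at 1, the Galton-Watson process goes extinct almost surely, so q = 1.
(Algebraic check: The pgf is f(s) = 7/16 + 53/208·s + 4/13·s². The extinction probability q is the smallest fixed point of f in [0, 1]. Setting s = f(s):
  4/13·s² + (53/208 − 1)·s + 7/16 = 0
  4/13·s² − (7/16 + 4/13)·s + 7/16 = 0
which factors as (s − 1)·(4/13·s − 7/16) = 0, giving roots s = 1 and s = (7/16)/(4/13) = 91/64. Since 91/64 ≥ 1, the smallest root in [0, 1] is s = 1.)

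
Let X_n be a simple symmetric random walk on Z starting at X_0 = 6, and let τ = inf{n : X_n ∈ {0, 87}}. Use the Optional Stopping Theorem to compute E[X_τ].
E[X_τ] = 6

X_n is a martingale and τ is a bounded-mean stopping time (indeed τ is finite a.s. with bounded expectation since the walk is in a bounded region). By the OST, E[X_τ] = E[X_0] = 6. Equivalently: E[X_τ] = 87 · P(hit 87 first) + 0 · P(hit 0 first) = 87 · (6/87) = 6.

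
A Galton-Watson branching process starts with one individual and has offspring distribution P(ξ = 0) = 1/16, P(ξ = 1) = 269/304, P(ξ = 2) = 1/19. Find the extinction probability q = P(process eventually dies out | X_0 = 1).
q = 1

Mean offspring μ = 0·1/16 + 1·269/304 + 2·1/19 = 301/304 ≤ 1. For μ ≤ 1 with offspring not concentrated at 1, the Galton-Watson process goes extinct almost surely, so q = 1.
(Algebraic check: The pgf is f(s) = 1/16 + 269/304·s + 1/19·s². The extinction probability q is the smallest fixed point of f in [0, 1]. Setting s = f(s):
  1/19·s² + (269/304 − 1)·s + 1/16 = 0
  1/19·s² − (1/16 + 1/19)·s + 1/16 = 0
which factors as (s − 1)·(1/19·s − 1/16) = 0, giving roots s = 1 and s = (1/16)/(1/19) = 19/16. Since 19/16 ≥ 1, the smallest root in [0, 1] is s = 1.)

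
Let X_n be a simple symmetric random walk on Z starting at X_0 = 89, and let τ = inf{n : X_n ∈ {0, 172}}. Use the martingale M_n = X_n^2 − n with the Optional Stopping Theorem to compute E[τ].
E[τ] = 7387

M_n = X_n^2 − n is a martingale (since E[X_{n+1}^2 | F_n] = X_n^2 + 1). By OST (τ has finite mean in a bounded region), E[M_τ] = E[M_0] = X_0^2 − 0 = 89^2 = 7921. Also E[M_τ] = E[X_τ^2] − E[τ]. The walk exits at 0 or 172, with P(hit 172 first) = 89/172, so E[X_τ^2] = 172^2 · 89/172 + 0 = 15308. Thus E[τ] = E[X_τ^2] − E[M_τ] = 15308 − 7921 = 7387 = 89(172 − 89) = 7387.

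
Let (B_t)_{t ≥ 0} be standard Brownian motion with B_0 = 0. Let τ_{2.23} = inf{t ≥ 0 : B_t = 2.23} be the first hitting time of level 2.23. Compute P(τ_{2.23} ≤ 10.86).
P(τ_{2.23} ≤ 10.86) = 2(1 − Φ(2.23/√10.86)) = 2(1 − Φ(0.6767)) ≈ 0.4986

By the reflection principle for standard BM, P(τ_b ≤ t) = 2 · P(B_t ≥ b). Since B_t ~ N(0, t), P(B_t ≥ 2.23) = 1 − Φ(2.23/√t) = 1 − Φ(2.23/√10.86) = 1 − Φ(0.6767) ≈ 0.24930. Doubling: P(τ_{2.23} ≤ 10.86) ≈ 2 · 0.24930 = 0.49860 ≈ 0.4986.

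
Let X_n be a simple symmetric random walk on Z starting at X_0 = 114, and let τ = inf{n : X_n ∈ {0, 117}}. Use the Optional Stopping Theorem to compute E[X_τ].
E[X_τ] = 114

X_n is a martingale and τ is a bounded-mean stopping time (indeed τ is finite a.s. with bounded expectation since the walk is in a bounded region). By the OST, E[X_τ] = E[X_0] = 114. Equivalently: E[X_τ] = 117 · P(hit 117 first) + 0 · P(hit 0 first) = 117 · (114/117) = 114.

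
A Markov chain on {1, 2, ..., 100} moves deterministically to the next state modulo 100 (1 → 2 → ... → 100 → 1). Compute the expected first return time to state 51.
E[T_51 | X_0 = 51] = 100

The chain cycles deterministically, so starting at state 51 it returns in exactly 100 steps. Equivalently, the stationary distribution is uniform π_j = 1/100 for every state j, so by Kac's formula E[T_51] = 1/π_51 = 100.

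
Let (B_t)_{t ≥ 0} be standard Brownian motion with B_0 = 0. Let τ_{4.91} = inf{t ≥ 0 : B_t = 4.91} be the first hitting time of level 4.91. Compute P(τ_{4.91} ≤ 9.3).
P(τ_{4.91} ≤ 9.3) = 2(1 − Φ(4.91/√9.3)) = 2(1 − Φ(1.6101)) ≈ 0.1074

By the reflection principle for standard BM, P(τ_b ≤ t) = 2 · P(B_t ≥ b). Since B_t ~ N(0, t), P(B_t ≥ 4.91) = 1 − Φ(4.91/√t) = 1 − Φ(4.91/√9.3) = 1 − Φ(1.6101) ≈ 0.05369. Doubling: P(τ_{4.91} ≤ 9.3) ≈ 2 · 0.05369 = 0.10738 ≈ 0.1074.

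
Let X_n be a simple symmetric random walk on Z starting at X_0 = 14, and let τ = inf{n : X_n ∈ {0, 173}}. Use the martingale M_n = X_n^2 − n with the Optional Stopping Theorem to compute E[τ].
E[τ] = 2226

M_n = X_n^2 − n is a martingale (since E[X_{n+1}^2 | F_n] = X_n^2 + 1). By OST (τ has finite mean in a bounded region), E[M_τ] = E[M_0] = X_0^2 − 0 = 14^2 = 196. Also E[M_τ] = E[X_τ^2] − E[τ]. The walk exits at 0 or 173, with P(hit 173 first) = 14/173, so E[X_τ^2] = 173^2 · 14/173 + 0 = 2422. Thus E[τ] = E[X_τ^2] − E[M_τ] = 2422 − 196 = 2226 = 14(173 − 14) = 2226.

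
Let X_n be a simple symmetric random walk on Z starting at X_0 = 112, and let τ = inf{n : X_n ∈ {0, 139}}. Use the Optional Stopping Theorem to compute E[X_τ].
E[X_τ] = 112

X_n is a martingale and τ is a bounded-mean stopping time (indeed τ is finite a.s. with bounded expectation since the walk is in a bounded region). By the OST, E[X_τ] = E[X_0] = 112. Equivalently: E[X_τ] = 139 · P(hit 139 first) + 0 · P(hit 0 first) = 139 · (112/139) = 112.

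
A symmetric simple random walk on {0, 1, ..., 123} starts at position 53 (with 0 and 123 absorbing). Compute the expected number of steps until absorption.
E[τ | X_0 = 53] = 3710

Let v_k = E[τ | X_0 = k]. Boundary: v_0 = v_123 = 0. Recurrence: v_k = 1 + (v_{k-1} + v_{k+1})/2 for 1 ≤ k ≤ 122. The particular solution to v_k − (v_{k-1} + v_{k+1})/2 = 1 is v_k = −k^2. Adding homogeneous solution A + B k and matching boundaries gives v_k = k (123 − k). Substituting k = 53: v_53 = 53 · 70 = 3710.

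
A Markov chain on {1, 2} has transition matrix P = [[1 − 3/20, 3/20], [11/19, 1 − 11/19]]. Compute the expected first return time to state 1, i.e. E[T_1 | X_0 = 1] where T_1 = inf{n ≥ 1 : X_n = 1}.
E[T_1 | X_0 = 1] = 1/π_1 = 277/220

For an irreducible recurrent Markov chain with stationary distribution π, E[T_i | X_0 = i] = 1/π_i (Kac's formula). Here π_1 = (11/19)/(3/20 + 11/19) = (11/19)/(277/380) = 220/277, so E[T_1 | X_0 = 1] = 1/π_1 = (3/20 + 11/19)/(11/19) = (277/380)/(11/19) = 277/220.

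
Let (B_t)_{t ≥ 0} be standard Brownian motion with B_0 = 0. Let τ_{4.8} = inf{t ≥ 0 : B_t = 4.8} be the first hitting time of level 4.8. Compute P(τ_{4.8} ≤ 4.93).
P(τ_{4.8} ≤ 4.93) = 2(1 − Φ(4.8/√4.93)) = 2(1 − Φ(2.1618)) ≈ 0.0306

By the reflection principle for standard BM, P(τ_b ≤ t) = 2 · P(B_t ≥ b). Since B_t ~ N(0, t), P(B_t ≥ 4.8) = 1 − Φ(4.8/√t) = 1 − Φ(4.8/√4.93) = 1 − Φ(2.1618) ≈ 0.01532. Doubling: P(τ_{4.8} ≤ 4.93) ≈ 2 · 0.01532 = 0.03064 ≈ 0.0306.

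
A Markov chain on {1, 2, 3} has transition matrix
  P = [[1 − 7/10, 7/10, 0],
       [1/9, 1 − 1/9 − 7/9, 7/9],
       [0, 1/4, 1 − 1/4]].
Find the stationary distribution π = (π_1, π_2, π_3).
π = (10/269, 63/269, 196/269)

This is a birth-death chain on three states, which satisfies detailed balance: π_1 · P_{12} = π_2 · P_{21} and π_2 · P_{23} = π_3 · P_{32}.
From π_1 · 7/10 = π_2 · 1/9: π_2/π_1 = (7/10)/(1/9) = 63/10.
From π_2 · 7/9 = π_3 · 1/4: π_3/π_2 = (7/9)/(1/4) = 28/9.
Take π_1 proportional to 1; then unnormalized π = (1, 63/10, 98/5). Normalize by dividing by the sum 269/10:
  π = (10/269, 63/269, 196/269).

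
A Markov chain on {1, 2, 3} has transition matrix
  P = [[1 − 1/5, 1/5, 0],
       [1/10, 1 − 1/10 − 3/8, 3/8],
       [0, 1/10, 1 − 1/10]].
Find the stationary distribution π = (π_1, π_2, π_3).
π = (2/21, 4/21, 5/7)

This is a birth-death chain on three states, which satisfies detailed balance: π_1 · P_{12} = π_2 · P_{21} and π_2 · P_{23} = π_3 · P_{32}.
From π_1 · 1/5 = π_2 · 1/10: π_2/π_1 = (1/5)/(1/10) = 2.
From π_2 · 3/8 = π_3 · 1/10: π_3/π_2 = (3/8)/(1/10) = 15/4.
Take π_1 proportional to 1; then unnormalized π = (1, 2, 15/2). Normalize by dividing by the sum 21/2:
  π = (2/21, 4/21, 5/7).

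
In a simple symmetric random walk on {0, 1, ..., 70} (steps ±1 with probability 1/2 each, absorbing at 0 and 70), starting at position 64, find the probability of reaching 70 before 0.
P(hit 70 before 0) = 64/70 = 32/35

Let u_k = P(hit 70 before 0 | start at k). Then u_0 = 0, u_70 = 1, and u_k = u_{k-1}/2 + u_{k+1}/2 for 1 ≤ k ≤ 69. This harmonic recurrence is solved by u_k = k/70, giving u_64 = 64/70 = 32/35.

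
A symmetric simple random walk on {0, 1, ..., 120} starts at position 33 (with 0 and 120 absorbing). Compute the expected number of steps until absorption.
E[τ | X_0 = 33] = 2871

Let v_k = E[τ | X_0 = k]. Boundary: v_0 = v_120 = 0. Recurrence: v_k = 1 + (v_{k-1} + v_{k+1})/2 for 1 ≤ k ≤ 119. The particular solution to v_k − (v_{k-1} + v_{k+1})/2 = 1 is v_k = −k^2. Adding homogeneous solution A + B k and matching boundaries gives v_k = k (120 − k). Substituting k = 33: v_33 = 33 · 87 = 2871.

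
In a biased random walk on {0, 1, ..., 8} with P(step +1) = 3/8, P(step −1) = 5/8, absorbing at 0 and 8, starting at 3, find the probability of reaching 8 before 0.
P(hit 8 before 0) = (1 − (5/3)^3) / (1 − (5/3)^8) = 11907/192032

Let u_k denote P(reach 8 before 0 | start at k). Boundary: u_0 = 0, u_8 = 1. Recurrence: u_k = 3/8·u_{k+1} + 5/8·u_{k-1} for 1 ≤ k ≤ 7. Try u_k = A + B·r^k with r = q/p = (5/8)/(3/8) = 5/3. Substitution satisfies the recurrence; boundary conditions give:
  u_k = (1 − r^k) / (1 − r^N) = (1 − (5/3)^3) / (1 − (5/3)^8) = 11907/192032.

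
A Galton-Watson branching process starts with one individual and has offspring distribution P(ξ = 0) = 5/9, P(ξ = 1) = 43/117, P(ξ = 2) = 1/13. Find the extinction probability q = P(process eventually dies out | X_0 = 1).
q = 1

Mean offspring μ = 0·5/9 + 1·43/117 + 2·1/13 = 61/117 ≤ 1. For μ ≤ 1 with offspring not concentrated at 1, the Galton-Watson process goes extinct almost surely, so q = 1.
(Algebraic check: The pgf is f(s) = 5/9 + 43/117·s + 1/13·s². The extinction probability q is the smallest fixed point of f in [0, 1]. Setting s = f(s):
  1/13·s² + (43/117 − 1)·s + 5/9 = 0
  1/13·s² − (5/9 + 1/13)·s + 5/9 = 0
which factors as (s − 1)·(1/13·s − 5/9) = 0, giving roots s = 1 and s = (5/9)/(1/13) = 65/9. Since 65/9 ≥ 1, the smallest root in [0, 1] is s = 1.)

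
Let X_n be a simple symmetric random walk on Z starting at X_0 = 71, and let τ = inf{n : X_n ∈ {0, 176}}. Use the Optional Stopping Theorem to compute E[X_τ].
E[X_τ] = 71

X_n is a martingale and τ is a bounded-mean stopping time (indeed τ is finite a.s. with bounded expectation since the walk is in a bounded region). By the OST, E[X_τ] = E[X_0] = 71. Equivalently: E[X_τ] = 176 · P(hit 176 first) + 0 · P(hit 0 first) = 176 · (71/176) = 71.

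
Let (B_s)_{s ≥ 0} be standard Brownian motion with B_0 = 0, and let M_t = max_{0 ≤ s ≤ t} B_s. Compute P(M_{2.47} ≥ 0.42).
P(M_{2.47} ≥ 0.42) = 2·P(B_{2.47} ≥ 0.42) = 2(1 − Φ(0.42/√2.47)) ≈ 0.7893

By the reflection principle for Brownian motion, P(M_t ≥ a) = 2 · P(B_t ≥ a) for a ≥ 0. Since B_t ~ N(0, t), P(B_t ≥ 0.42) = 1 − Φ(0.42/√t) = 1 − Φ(0.42/√2.47) = 1 − Φ(0.2672). So
  P(M_{2.47} ≥ 0.42) = 2(1 − Φ(0.2672)) ≈ 0.7893.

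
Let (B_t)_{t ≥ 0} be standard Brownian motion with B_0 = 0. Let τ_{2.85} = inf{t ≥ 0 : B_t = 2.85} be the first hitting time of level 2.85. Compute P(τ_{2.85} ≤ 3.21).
P(τ_{2.85} ≤ 3.21) = 2(1 − Φ(2.85/√3.21)) = 2(1 − Φ(1.5907)) ≈ 0.1117

By the reflection principle for standard BM, P(τ_b ≤ t) = 2 · P(B_t ≥ b). Since B_t ~ N(0, t), P(B_t ≥ 2.85) = 1 − Φ(2.85/√t) = 1 − Φ(2.85/√3.21) = 1 − Φ(1.5907) ≈ 0.05584. Doubling: P(τ_{2.85} ≤ 3.21) ≈ 2 · 0.05584 = 0.11168 ≈ 0.1117.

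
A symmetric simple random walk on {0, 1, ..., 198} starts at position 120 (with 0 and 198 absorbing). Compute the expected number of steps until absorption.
E[τ | X_0 = 120] = 9360

Let v_k = E[τ | X_0 = k]. Boundary: v_0 = v_198 = 0. Recurrence: v_k = 1 + (v_{k-1} + v_{k+1})/2 for 1 ≤ k ≤ 197. The particular solution to v_k − (v_{k-1} + v_{k+1})/2 = 1 is v_k = −k^2. Adding homogeneous solution A + B k and matching boundaries gives v_k = k (198 − k). Substituting k = 120: v_120 = 120 · 78 = 9360.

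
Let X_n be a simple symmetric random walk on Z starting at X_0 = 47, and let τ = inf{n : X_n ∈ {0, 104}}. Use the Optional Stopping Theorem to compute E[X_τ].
E[X_τ] = 47

X_n is a martingale and τ is a bounded-mean stopping time (indeed τ is finite a.s. with bounded expectation since the walk is in a bounded region). By the OST, E[X_τ] = E[X_0] = 47. Equivalently: E[X_τ] = 104 · P(hit 104 first) + 0 · P(hit 0 first) = 104 · (47/104) = 47.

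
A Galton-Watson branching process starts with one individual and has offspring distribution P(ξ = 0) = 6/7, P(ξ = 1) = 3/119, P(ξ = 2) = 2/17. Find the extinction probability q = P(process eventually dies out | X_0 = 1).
q = 1

Mean offspring μ = 0·6/7 + 1·3/119 + 2·2/17 = 31/119 ≤ 1. For μ ≤ 1 with offspring not concentrated at 1, the Galton-Watson process goes extinct almost surely, so q = 1.
(Algebraic check: The pgf is f(s) = 6/7 + 3/119·s + 2/17·s². The extinction probability q is the smallest fixed point of f in [0, 1]. Setting s = f(s):
  2/17·s² + (3/119 − 1)·s + 6/7 = 0
  2/17·s² − (6/7 + 2/17)·s + 6/7 = 0
which factors as (s − 1)·(2/17·s − 6/7) = 0, giving roots s = 1 and s = (6/7)/(2/17) = 51/7. Since 51/7 ≥ 1, the smallest root in [0, 1] is s = 1.)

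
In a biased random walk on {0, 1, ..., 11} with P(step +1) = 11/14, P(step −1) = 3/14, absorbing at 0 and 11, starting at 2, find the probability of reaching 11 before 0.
P(hit 11 before 0) = (1 − (3/11)^2) / (1 − (3/11)^11) = 33011267674/35663936683

Let u_k denote P(reach 11 before 0 | start at k). Boundary: u_0 = 0, u_11 = 1. Recurrence: u_k = 11/14·u_{k+1} + 3/14·u_{k-1} for 1 ≤ k ≤ 10. Try u_k = A + B·r^k with r = q/p = (3/14)/(11/14) = 3/11. Substitution satisfies the recurrence; boundary conditions give:
  u_k = (1 − r^k) / (1 − r^N) = (1 − (3/11)^2) / (1 − (3/11)^11) = 33011267674/35663936683.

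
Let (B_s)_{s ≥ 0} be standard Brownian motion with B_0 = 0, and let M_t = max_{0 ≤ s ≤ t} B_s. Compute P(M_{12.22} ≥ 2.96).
P(M_{12.22} ≥ 2.96) = 2·P(B_{12.22} ≥ 2.96) = 2(1 − Φ(2.96/√12.22)) ≈ 0.3971

By the reflection principle for Brownian motion, P(M_t ≥ a) = 2 · P(B_t ≥ a) for a ≥ 0. Since B_t ~ N(0, t), P(B_t ≥ 2.96) = 1 − Φ(2.96/√t) = 1 − Φ(2.96/√12.22) = 1 − Φ(0.8468). So
  P(M_{12.22} ≥ 2.96) = 2(1 − Φ(0.8468)) ≈ 0.3971.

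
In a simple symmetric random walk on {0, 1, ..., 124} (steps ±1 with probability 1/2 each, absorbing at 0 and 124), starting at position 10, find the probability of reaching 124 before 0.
P(hit 124 before 0) = 10/124 = 5/62

Let u_k = P(hit 124 before 0 | start at k). Then u_0 = 0, u_124 = 1, and u_k = u_{k-1}/2 + u_{k+1}/2 for 1 ≤ k ≤ 123. This harmonic recurrence is solved by u_k = k/124, giving u_10 = 10/124 = 5/62.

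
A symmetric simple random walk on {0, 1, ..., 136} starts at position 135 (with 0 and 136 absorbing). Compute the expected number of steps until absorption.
E[τ | X_0 = 135] = 135

Let v_k = E[τ | X_0 = k]. Boundary: v_0 = v_136 = 0. Recurrence: v_k = 1 + (v_{k-1} + v_{k+1})/2 for 1 ≤ k ≤ 135. The particular solution to v_k − (v_{k-1} + v_{k+1})/2 = 1 is v_k = −k^2. Adding homogeneous solution A + B k and matching boundaries gives v_k = k (136 − k). Substituting k = 135: v_135 = 135 · 1 = 135.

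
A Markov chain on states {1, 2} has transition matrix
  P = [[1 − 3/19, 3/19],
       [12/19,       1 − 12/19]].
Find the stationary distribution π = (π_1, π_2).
π_1 = 4/5, π_2 = 1/5

Solve πP = π with π_1 + π_2 = 1. From πP = π: π_1 · (1 − 3/19) + π_2 · 12/19 = π_1 ⇒ π_2 · 12/19 = π_1 · 3/19 ⇒ π_2/π_1 = (3/19)/(12/19) = 1/4. Together with π_1 + π_2 = 1:
  π_1 = (12/19)/(3/19 + 12/19) = (12/19)/(15/19) = 4/5,
  π_2 = (3/19)/(3/19 + 12/19) = (3/19)/(15/19) = 1/5.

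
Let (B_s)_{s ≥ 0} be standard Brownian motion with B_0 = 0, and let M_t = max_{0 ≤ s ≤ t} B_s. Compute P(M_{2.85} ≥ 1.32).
P(M_{2.85} ≥ 1.32) = 2·P(B_{2.85} ≥ 1.32) = 2(1 − Φ(1.32/√2.85)) ≈ 0.4343

By the reflection principle for Brownian motion, P(M_t ≥ a) = 2 · P(B_t ≥ a) for a ≥ 0. Since B_t ~ N(0, t), P(B_t ≥ 1.32) = 1 − Φ(1.32/√t) = 1 − Φ(1.32/√2.85) = 1 − Φ(0.7819). So
  P(M_{2.85} ≥ 1.32) = 2(1 − Φ(0.7819)) ≈ 0.4343.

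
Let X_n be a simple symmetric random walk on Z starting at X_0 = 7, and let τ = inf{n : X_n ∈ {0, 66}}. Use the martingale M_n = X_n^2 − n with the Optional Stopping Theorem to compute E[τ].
E[τ] = 413

M_n = X_n^2 − n is a martingale (since E[X_{n+1}^2 | F_n] = X_n^2 + 1). By OST (τ has finite mean in a bounded region), E[M_τ] = E[M_0] = X_0^2 − 0 = 7^2 = 49. Also E[M_τ] = E[X_τ^2] − E[τ]. The walk exits at 0 or 66, with P(hit 66 first) = 7/66, so E[X_τ^2] = 66^2 · 7/66 + 0 = 462. Thus E[τ] = E[X_τ^2] − E[M_τ] = 462 − 49 = 413 = 7(66 − 7) = 413.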